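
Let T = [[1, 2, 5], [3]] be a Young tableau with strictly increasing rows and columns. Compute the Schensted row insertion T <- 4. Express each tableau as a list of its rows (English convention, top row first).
[[1, 2, 4], [3, 5]]

In row 1, 4 replaces 5 (the leftmost entry greater than 4); 5 is bumped to row 2. 5 is appended to row 2. The new tableau is [[1, 2, 4], [3, 5]].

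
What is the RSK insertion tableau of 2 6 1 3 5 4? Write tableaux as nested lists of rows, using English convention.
P = [[1, 3, 4], [2, 5], [6]]

Insert 2: appended to row 1. P = [[2]].
Insert 6: appended to row 1. P = [[2, 6]].
Insert 1: 1 bumps 2 from row 1; 2 starts row 2. P = [[1, 6], [2]].
Insert 3: 3 bumps 6 from row 1; 6 appends to row 2. P = [[1, 3], [2, 6]].
Insert 5: appended to row 1. P = [[1, 3, 5], [2, 6]].
Insert 4: 4 bumps 5 from row 1; 5 bumps 6 from row 2; 6 starts row 3. P = [[1, 3, 4], [2, 5], [6]].

So P = [[1, 3, 4], [2, 5], [6]].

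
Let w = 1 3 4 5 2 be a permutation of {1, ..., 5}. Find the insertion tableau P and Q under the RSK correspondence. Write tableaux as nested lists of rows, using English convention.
Insert each entry of the permutation into P by Schensted row insertion, recording in Q the position of each new cell.

Insert 1: appended to row 1. P = [[1]].
Insert 3: appended to row 1. P = [[1, 3]].
Insert 4: appended to row 1. P = [[1, 3, 4]].
Insert 5: appended to row 1. P = [[1, 3, 4, 5]].
Insert 2: 2 bumps 3 from row 1; 3 starts row 2. P = [[1, 2, 4, 5], [3]].

So P = [[1, 2, 4, 5], [3]], Q = [[1, 2, 3, 4], [5]].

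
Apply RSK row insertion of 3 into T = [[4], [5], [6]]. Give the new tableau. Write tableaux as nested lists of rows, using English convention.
[[3], [4], [5], [6]]

In row 1, 3 replaces 4 (the leftmost entry greater than 3); 4 is bumped to row 2. In row 2, 4 replaces 5 (the leftmost entry greater than 4); 5 is bumped to row 3. In row 3, 5 replaces 6 (the leftmost entry greater than 5); 6 is bumped to row 4. 6 starts a new row 4. The new tableau is [[3], [4], [5], [6]].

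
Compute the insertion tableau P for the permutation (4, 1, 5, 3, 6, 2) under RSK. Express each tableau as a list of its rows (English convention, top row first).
Insert 4: appended to row 1. P = [[4]].
Insert 1: 1 bumps 4 from row 1; 4 starts row 2. P = [[1], [4]].
Insert 5: appended to row 1. P = [[1, 5], [4]].
Insert 3: 3 bumps 5 from row 1; 5 appends to row 2. P = [[1, 3], [4, 5]].
Insert 6: appended to row 1. P = [[1, 3, 6], [4, 5]].
Insert 2: 2 bumps 3 from row 1; 3 bumps 4 from row 2; 4 starts row 3. P = [[1, 2, 6], [3, 5], [4]].

So P = [[1, 2, 6], [3, 5], [4]].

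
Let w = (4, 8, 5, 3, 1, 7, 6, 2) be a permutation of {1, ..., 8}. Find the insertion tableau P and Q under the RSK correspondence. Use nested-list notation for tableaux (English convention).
Insert each entry of the permutation into P by Schensted row insertion, recording in Q the position of each new cell.

After inserting 4: P = [[4]].
After inserting 8: P = [[4, 8]].
After inserting 5: P = [[4, 5], [8]].
After inserting 3: P = [[3, 5], [4], [8]].
After inserting 1: P = [[1, 5], [3], [4], [8]].
After inserting 7: P = [[1, 5, 7], [3], [4], [8]].
After inserting 6: P = [[1, 5, 6], [3, 7], [4], [8]].
After inserting 2: P = [[1, 2, 6], [3, 5], [4, 7], [8]].

So P = [[1, 2, 6], [3, 5], [4, 7], [8]], Q = [[1, 2, 6], [3, 7], [4, 8], [5]].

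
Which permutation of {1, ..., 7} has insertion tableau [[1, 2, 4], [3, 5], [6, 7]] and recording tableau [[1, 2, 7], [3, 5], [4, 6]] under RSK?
6 7 3 1 5 2 4

Reverse RSK: for i = n, n-1, ..., 1, locate i in Q, remove the corresponding corner cell from P, and reverse-bump its entry up through P; the value ejected from row 1 is w(i).

So w = 6 7 3 1 5 2 4.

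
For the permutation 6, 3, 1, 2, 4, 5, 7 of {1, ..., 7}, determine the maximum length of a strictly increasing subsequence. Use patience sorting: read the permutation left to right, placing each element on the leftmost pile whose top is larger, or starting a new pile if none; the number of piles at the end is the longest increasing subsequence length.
6: new pile. tops = [6]
3: onto pile 1 (replacing 6). tops = [3]
1: onto pile 1 (replacing 3). tops = [1]
2: new pile. tops = [1, 2]
4: new pile. tops = [1, 2, 4]
5: new pile. tops = [1, 2, 4, 5]
7: new pile. tops = [1, 2, 4, 5, 7]

5 piles, so the longest increasing subsequence has length 5.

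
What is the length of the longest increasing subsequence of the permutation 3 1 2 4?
3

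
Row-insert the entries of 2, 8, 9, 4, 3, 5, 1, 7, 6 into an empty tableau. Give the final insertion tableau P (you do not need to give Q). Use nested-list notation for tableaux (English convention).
Insert 2: appended to row 1. P = [[2]].
Insert 8: appended to row 1. P = [[2, 8]].
Insert 9: appended to row 1. P = [[2, 8, 9]].
Insert 4: 4 bumps 8 from row 1; 8 starts row 2. P = [[2, 4, 9], [8]].
Insert 3: 3 bumps 4 from row 1; 4 bumps 8 from row 2; 8 starts row 3. P = [[2, 3, 9], [4], [8]].
Insert 5: 5 bumps 9 from row 1; 9 appends to row 2. P = [[2, 3, 5], [4, 9], [8]].
Insert 1: 1 bumps 2 from row 1; 2 bumps 4 from row 2; 4 bumps 8 from row 3; 8 starts row 4. P = [[1, 3, 5], [2, 9], [4], [8]].
Insert 7: appended to row 1. P = [[1, 3, 5, 7], [2, 9], [4], [8]].
Insert 6: 6 bumps 7 from row 1; 7 bumps 9 from row 2; 9 appends to row 3. P = [[1, 3, 5, 6], [2, 7], [4, 9], [8]].

So P = [[1, 3, 5, 6], [2, 7], [4, 9], [8]].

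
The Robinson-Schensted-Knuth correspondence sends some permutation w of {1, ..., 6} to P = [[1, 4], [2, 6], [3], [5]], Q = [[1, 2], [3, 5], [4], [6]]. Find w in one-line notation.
5 6 3 2 4 1

Reverse the RSK construction: for i from n down to 1, find the cell of Q containing i, remove the entry at that cell from P, and reverse-bump it up through P; the value ejected from row 1 is w(i).

Step i=6: Q has 6 at row 4, column 1; remove 5 from row 4 of P and reverse-bump: 5 enters row 3 and ejects 3; 3 enters row 2 and ejects 2; 2 enters row 1 and ejects 1. So w(6) = 1. P is now [[2, 4], [3, 6], [5]].
Step i=5: Q has 5 at row 2, column 2; remove 6 from row 2 of P and reverse-bump: 6 enters row 1 and ejects 4. So w(5) = 4. P is now [[2, 6], [3], [5]].
Step i=4: Q has 4 at row 3, column 1; remove 5 from row 3 of P and reverse-bump: 5 enters row 2 and ejects 3; 3 enters row 1 and ejects 2. So w(4) = 2. P is now [[3, 6], [5]].
Step i=3: Q has 3 at row 2, column 1; remove 5 from row 2 of P and reverse-bump: 5 enters row 1 and ejects 3. So w(3) = 3. P is now [[5, 6]].
Step i=2: Q has 2 at row 1, column 2; remove that cell from P, ejecting 6. So w(2) = 6. P is now [[5]].
Step i=1: Q has 1 at row 1, column 1; remove that cell from P, ejecting 5. So w(1) = 5. P is now [].

So w = 5 6 3 2 4 1.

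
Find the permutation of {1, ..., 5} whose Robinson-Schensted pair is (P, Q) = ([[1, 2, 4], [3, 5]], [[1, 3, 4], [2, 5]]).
Reverse the RSK construction: for i from n down to 1, find the cell of Q containing i, remove the entry at that cell from P, and reverse-bump it up through P; the value ejected from row 1 is w(i).

Step i=5: Q has 5 at row 2, column 2; remove 5 from row 2 of P and reverse-bump: 5 enters row 1 and ejects 4. So w(5) = 4. P is now [[1, 2, 5], [3]].
Step i=4: Q has 4 at row 1, column 3; remove that cell from P, ejecting 5. So w(4) = 5. P is now [[1, 2], [3]].
Step i=3: Q has 3 at row 1, column 2; remove that cell from P, ejecting 2. So w(3) = 2. P is now [[1], [3]].
Step i=2: Q has 2 at row 2, column 1; remove 3 from row 2 of P and reverse-bump: 3 enters row 1 and ejects 1. So w(2) = 1. P is now [[3]].
Step i=1: Q has 1 at row 1, column 1; remove that cell from P, ejecting 3. So w(1) = 3. P is now [].

So w = 3 1 2 5 4.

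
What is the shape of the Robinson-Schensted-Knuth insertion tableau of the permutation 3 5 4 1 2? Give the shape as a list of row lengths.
Row-insert each entry into an empty tableau.

After inserting 3: P = [[3]].
After inserting 5: P = [[3, 5]].
After inserting 4: P = [[3, 4], [5]].
After inserting 1: P = [[1, 4], [3], [5]].
After inserting 2: P = [[1, 2], [3, 4], [5]].

The final insertion tableau P = [[1, 2], [3, 4], [5]] has shape [2, 2, 1].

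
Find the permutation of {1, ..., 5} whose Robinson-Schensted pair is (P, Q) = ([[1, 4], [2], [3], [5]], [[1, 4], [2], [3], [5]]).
5 3 2 4 1

Reverse the RSK construction: for i from n down to 1, find the cell of Q containing i, remove the entry at that cell from P, and reverse-bump it up through P; the value ejected from row 1 is w(i).

Step i=5: Q has 5 at row 4, column 1; remove 5 from row 4 of P and reverse-bump: 5 enters row 3 and ejects 3; 3 enters row 2 and ejects 2; 2 enters row 1 and ejects 1. So w(5) = 1. P is now [[2, 4], [3], [5]].
Step i=4: Q has 4 at row 1, column 2; remove that cell from P, ejecting 4. So w(4) = 4. P is now [[2], [3], [5]].
Step i=3: Q has 3 at row 3, column 1; remove 5 from row 3 of P and reverse-bump: 5 enters row 2 and ejects 3; 3 enters row 1 and ejects 2. So w(3) = 2. P is now [[3], [5]].
Step i=2: Q has 2 at row 2, column 1; remove 5 from row 2 of P and reverse-bump: 5 enters row 1 and ejects 3. So w(2) = 3. P is now [[5]].
Step i=1: Q has 1 at row 1, column 1; remove that cell from P, ejecting 5. So w(1) = 5. P is now [].

So w = 5 3 2 4 1.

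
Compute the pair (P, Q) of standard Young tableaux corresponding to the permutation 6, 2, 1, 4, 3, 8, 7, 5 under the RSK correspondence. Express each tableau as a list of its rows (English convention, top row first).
P = [[1, 3, 5], [2, 4, 7], [6, 8]], Q = [[1, 4, 6], [2, 5, 7], [3, 8]]

Insert each entry of the permutation into P by Schensted row insertion, recording in Q the position of each new cell.

After inserting 6: P = [[6]].
After inserting 2: P = [[2], [6]].
After inserting 1: P = [[1], [2], [6]].
After inserting 4: P = [[1, 4], [2], [6]].
After inserting 3: P = [[1, 3], [2, 4], [6]].
After inserting 8: P = [[1, 3, 8], [2, 4], [6]].
After inserting 7: P = [[1, 3, 7], [2, 4, 8], [6]].
After inserting 5: P = [[1, 3, 5], [2, 4, 7], [6, 8]].

So P = [[1, 3, 5], [2, 4, 7], [6, 8]], Q = [[1, 4, 6], [2, 5, 7], [3, 8]].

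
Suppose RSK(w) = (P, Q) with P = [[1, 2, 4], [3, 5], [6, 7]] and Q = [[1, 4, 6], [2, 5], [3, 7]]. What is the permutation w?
6 3 1 7 2 5 4

Reverse the RSK construction: for i from n down to 1, find the cell of Q containing i, remove the entry at that cell from P, and reverse-bump it up through P; the value ejected from row 1 is w(i).

Step i=7: Q has 7 at row 3, column 2; remove 7 from row 3 of P and reverse-bump: 7 enters row 2 and ejects 5; 5 enters row 1 and ejects 4. So w(7) = 4. P is now [[1, 2, 5], [3, 7], [6]].
Step i=6: Q has 6 at row 1, column 3; remove that cell from P, ejecting 5. So w(6) = 5. P is now [[1, 2], [3, 7], [6]].
Step i=5: Q has 5 at row 2, column 2; remove 7 from row 2 of P and reverse-bump: 7 enters row 1 and ejects 2. So w(5) = 2. P is now [[1, 7], [3], [6]].
Step i=4: Q has 4 at row 1, column 2; remove that cell from P, ejecting 7. So w(4) = 7. P is now [[1], [3], [6]].
Step i=3: Q has 3 at row 3, column 1; remove 6 from row 3 of P and reverse-bump: 6 enters row 2 and ejects 3; 3 enters row 1 and ejects 1. So w(3) = 1. P is now [[3], [6]].
Step i=2: Q has 2 at row 2, column 1; remove 6 from row 2 of P and reverse-bump: 6 enters row 1 and ejects 3. So w(2) = 3. P is now [[6]].
Step i=1: Q has 1 at row 1, column 1; remove that cell from P, ejecting 6. So w(1) = 6. P is now [].

So w = 6 3 1 7 2 5 4.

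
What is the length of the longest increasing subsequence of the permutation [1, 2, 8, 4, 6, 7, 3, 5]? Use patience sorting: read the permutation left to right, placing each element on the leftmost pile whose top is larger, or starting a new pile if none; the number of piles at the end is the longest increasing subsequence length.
1: new pile. tops = [1]
2: new pile. tops = [1, 2]
8: new pile. tops = [1, 2, 8]
4: onto pile 3 (replacing 8). tops = [1, 2, 4]
6: new pile. tops = [1, 2, 4, 6]
7: new pile. tops = [1, 2, 4, 6, 7]
3: onto pile 3 (replacing 4). tops = [1, 2, 3, 6, 7]
5: onto pile 4 (replacing 6). tops = [1, 2, 3, 5, 7]

5 piles, so the longest increasing subsequence has length 5.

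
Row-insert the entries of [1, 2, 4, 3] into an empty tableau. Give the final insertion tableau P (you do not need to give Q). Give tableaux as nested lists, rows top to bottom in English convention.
After inserting 1: P = [[1]].
After inserting 2: P = [[1, 2]].
After inserting 4: P = [[1, 2, 4]].
After inserting 3: P = [[1, 2, 3], [4]].

So P = [[1, 2, 3], [4]].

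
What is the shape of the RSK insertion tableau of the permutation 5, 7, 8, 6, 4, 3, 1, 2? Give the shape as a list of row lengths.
[3, 2, 1, 1, 1]

Row-insert each entry into an empty tableau.

After inserting 5: P = [[5]].
After inserting 7: P = [[5, 7]].
After inserting 8: P = [[5, 7, 8]].
After inserting 6: P = [[5, 6, 8], [7]].
After inserting 4: P = [[4, 6, 8], [5], [7]].
After inserting 3: P = [[3, 6, 8], [4], [5], [7]].
After inserting 1: P = [[1, 6, 8], [3], [4], [5], [7]].
After inserting 2: P = [[1, 2, 8], [3, 6], [4], [5], [7]].

The final insertion tableau P = [[1, 2, 8], [3, 6], [4], [5], [7]] has shape [3, 2, 1, 1, 1].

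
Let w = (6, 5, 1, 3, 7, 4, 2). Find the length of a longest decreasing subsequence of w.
4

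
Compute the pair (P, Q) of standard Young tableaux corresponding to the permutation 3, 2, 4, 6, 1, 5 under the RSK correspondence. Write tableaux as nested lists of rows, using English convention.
P = [[1, 4, 5], [2, 6], [3]], Q = [[1, 3, 4], [2, 6], [5]]

Insert each entry of the permutation into P by Schensted row insertion, recording in Q the position of each new cell.

Insert 3: appended to row 1. P = [[3]].
Insert 2: 2 bumps 3 from row 1; 3 starts row 2. P = [[2], [3]].
Insert 4: appended to row 1. P = [[2, 4], [3]].
Insert 6: appended to row 1. P = [[2, 4, 6], [3]].
Insert 1: 1 bumps 2 from row 1; 2 bumps 3 from row 2; 3 starts row 3. P = [[1, 4, 6], [2], [3]].
Insert 5: 5 bumps 6 from row 1; 6 appends to row 2. P = [[1, 4, 5], [2, 6], [3]].

So P = [[1, 4, 5], [2, 6], [3]], Q = [[1, 3, 4], [2, 6], [5]].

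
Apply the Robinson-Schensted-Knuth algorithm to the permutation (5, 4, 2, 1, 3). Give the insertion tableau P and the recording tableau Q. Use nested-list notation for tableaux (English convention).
Insert each entry of the permutation into P by Schensted row insertion, recording in Q the position of each new cell.

Insert 5: appended to row 1. P = [[5]].
Insert 4: 4 bumps 5 from row 1; 5 starts row 2. P = [[4], [5]].
Insert 2: 2 bumps 4 from row 1; 4 bumps 5 from row 2; 5 starts row 3. P = [[2], [4], [5]].
Insert 1: 1 bumps 2 from row 1; 2 bumps 4 from row 2; 4 bumps 5 from row 3; 5 starts row 4. P = [[1], [2], [4], [5]].
Insert 3: appended to row 1. P = [[1, 3], [2], [4], [5]].

So P = [[1, 3], [2], [4], [5]], Q = [[1, 5], [2], [3], [4]].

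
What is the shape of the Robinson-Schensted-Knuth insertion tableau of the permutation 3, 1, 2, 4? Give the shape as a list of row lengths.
Row-insert each entry into an empty tableau.

After inserting 3: P = [[3]].
After inserting 1: P = [[1], [3]].
After inserting 2: P = [[1, 2], [3]].
After inserting 4: P = [[1, 2, 4], [3]].

The final insertion tableau P = [[1, 2, 4], [3]] has shape [3, 1].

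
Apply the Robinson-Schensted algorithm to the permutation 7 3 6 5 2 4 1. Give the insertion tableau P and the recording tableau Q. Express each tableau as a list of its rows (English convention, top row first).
P = [[1, 4], [2, 5], [3], [6], [7]], Q = [[1, 3], [2, 6], [4], [5], [7]]

Insert each entry of the permutation into P by Schensted row insertion, recording in Q the position of each new cell.

Insert 7: appended to row 1. P = [[7]].
Insert 3: 3 bumps 7 from row 1; 7 starts row 2. P = [[3], [7]].
Insert 6: appended to row 1. P = [[3, 6], [7]].
Insert 5: 5 bumps 6 from row 1; 6 bumps 7 from row 2; 7 starts row 3. P = [[3, 5], [6], [7]].
Insert 2: 2 bumps 3 from row 1; 3 bumps 6 from row 2; 6 bumps 7 from row 3; 7 starts row 4. P = [[2, 5], [3], [6], [7]].
Insert 4: 4 bumps 5 from row 1; 5 appends to row 2. P = [[2, 4], [3, 5], [6], [7]].
Insert 1: 1 bumps 2 from row 1; 2 bumps 3 from row 2; 3 bumps 6 from row 3; 6 bumps 7 from row 4; 7 starts row 5. P = [[1, 4], [2, 5], [3], [6], [7]].

So P = [[1, 4], [2, 5], [3], [6], [7]], Q = [[1, 3], [2, 6], [4], [5], [7]].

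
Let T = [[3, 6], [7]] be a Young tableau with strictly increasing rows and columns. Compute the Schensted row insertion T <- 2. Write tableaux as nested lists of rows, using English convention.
In row 1, 2 replaces 3 (the leftmost entry greater than 2); 3 is bumped to row 2. In row 2, 3 replaces 7 (the leftmost entry greater than 3); 7 is bumped to row 3. 7 starts a new row 3. The new tableau is [[2, 6], [3], [7]].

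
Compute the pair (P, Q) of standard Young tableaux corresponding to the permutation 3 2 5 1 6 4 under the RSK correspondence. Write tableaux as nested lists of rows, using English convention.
Insert each entry of the permutation into P by Schensted row insertion, recording in Q the position of each new cell.

Insert 3: appended to row 1. P = [[3]], Q = [[1]].
Insert 2: 2 bumps 3 from row 1; 3 starts row 2. P = [[2], [3]], Q = [[1], [2]].
Insert 5: appended to row 1. P = [[2, 5], [3]], Q = [[1, 3], [2]].
Insert 1: 1 bumps 2 from row 1; 2 bumps 3 from row 2; 3 starts row 3. P = [[1, 5], [2], [3]], Q = [[1, 3], [2], [4]].
Insert 6: appended to row 1. P = [[1, 5, 6], [2], [3]], Q = [[1, 3, 5], [2], [4]].
Insert 4: 4 bumps 5 from row 1; 5 appends to row 2. P = [[1, 4, 6], [2, 5], [3]], Q = [[1, 3, 5], [2, 6], [4]].

So P = [[1, 4, 6], [2, 5], [3]], Q = [[1, 3, 5], [2, 6], [4]].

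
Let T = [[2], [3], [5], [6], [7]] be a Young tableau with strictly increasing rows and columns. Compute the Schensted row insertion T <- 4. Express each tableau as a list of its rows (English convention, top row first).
4 is larger than every entry of row 1, so it is appended to row 1. The new tableau is [[2, 4], [3], [5], [6], [7]].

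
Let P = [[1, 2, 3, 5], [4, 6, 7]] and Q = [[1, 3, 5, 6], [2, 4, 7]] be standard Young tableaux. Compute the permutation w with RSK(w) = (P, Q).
4 1 6 2 3 7 5

Reverse the RSK construction: for i from n down to 1, find the cell of Q containing i, remove the entry at that cell from P, and reverse-bump it up through P; the value ejected from row 1 is w(i).

Step i=7: Q has 7 at row 2, column 3; remove 7 from row 2 of P and reverse-bump: 7 enters row 1 and ejects 5. So w(7) = 5. P is now [[1, 2, 3, 7], [4, 6]].
Step i=6: Q has 6 at row 1, column 4; remove that cell from P, ejecting 7. So w(6) = 7. P is now [[1, 2, 3], [4, 6]].
Step i=5: Q has 5 at row 1, column 3; remove that cell from P, ejecting 3. So w(5) = 3. P is now [[1, 2], [4, 6]].
Step i=4: Q has 4 at row 2, column 2; remove 6 from row 2 of P and reverse-bump: 6 enters row 1 and ejects 2. So w(4) = 2. P is now [[1, 6], [4]].
Step i=3: Q has 3 at row 1, column 2; remove that cell from P, ejecting 6. So w(3) = 6. P is now [[1], [4]].
Step i=2: Q has 2 at row 2, column 1; remove 4 from row 2 of P and reverse-bump: 4 enters row 1 and ejects 1. So w(2) = 1. P is now [[4]].
Step i=1: Q has 1 at row 1, column 1; remove that cell from P, ejecting 4. So w(1) = 4. P is now [].

So w = 4 1 6 2 3 7 5.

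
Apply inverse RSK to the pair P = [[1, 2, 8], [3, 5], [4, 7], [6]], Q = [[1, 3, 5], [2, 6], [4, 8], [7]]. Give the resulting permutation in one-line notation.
Reverse the RSK construction: for i from n down to 1, find the cell of Q containing i, remove the entry at that cell from P, and reverse-bump it up through P; the value ejected from row 1 is w(i).

Step i=8: Q has 8 at row 3, column 2; remove 7 from row 3 of P and reverse-bump: 7 enters row 2 and ejects 5; 5 enters row 1 and ejects 2. So w(8) = 2. P is now [[1, 5, 8], [3, 7], [4], [6]].
Step i=7: Q has 7 at row 4, column 1; remove 6 from row 4 of P and reverse-bump: 6 enters row 3 and ejects 4; 4 enters row 2 and ejects 3; 3 enters row 1 and ejects 1. So w(7) = 1. P is now [[3, 5, 8], [4, 7], [6]].
Step i=6: Q has 6 at row 2, column 2; remove 7 from row 2 of P and reverse-bump: 7 enters row 1 and ejects 5. So w(6) = 5. P is now [[3, 7, 8], [4], [6]].
Step i=5: Q has 5 at row 1, column 3; remove that cell from P, ejecting 8. So w(5) = 8. P is now [[3, 7], [4], [6]].
Step i=4: Q has 4 at row 3, column 1; remove 6 from row 3 of P and reverse-bump: 6 enters row 2 and ejects 4; 4 enters row 1 and ejects 3. So w(4) = 3. P is now [[4, 7], [6]].
Step i=3: Q has 3 at row 1, column 2; remove that cell from P, ejecting 7. So w(3) = 7. P is now [[4], [6]].
Step i=2: Q has 2 at row 2, column 1; remove 6 from row 2 of P and reverse-bump: 6 enters row 1 and ejects 4. So w(2) = 4. P is now [[6]].
Step i=1: Q has 1 at row 1, column 1; remove that cell from P, ejecting 6. So w(1) = 6. P is now [].

So w = 6 4 7 3 8 5 1 2.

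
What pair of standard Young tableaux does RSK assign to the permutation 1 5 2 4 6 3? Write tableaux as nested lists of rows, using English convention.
Insert each entry of the permutation into P by Schensted row insertion, recording in Q the position of each new cell.

Insert 1: appended to row 1. P = [[1]], Q = [[1]].
Insert 5: appended to row 1. P = [[1, 5]], Q = [[1, 2]].
Insert 2: 2 bumps 5 from row 1; 5 starts row 2. P = [[1, 2], [5]], Q = [[1, 2], [3]].
Insert 4: appended to row 1. P = [[1, 2, 4], [5]], Q = [[1, 2, 4], [3]].
Insert 6: appended to row 1. P = [[1, 2, 4, 6], [5]], Q = [[1, 2, 4, 5], [3]].
Insert 3: 3 bumps 4 from row 1; 4 bumps 5 from row 2; 5 starts row 3. P = [[1, 2, 3, 6], [4], [5]], Q = [[1, 2, 4, 5], [3], [6]].

So P = [[1, 2, 3, 6], [4], [5]], Q = [[1, 2, 4, 5], [3], [6]].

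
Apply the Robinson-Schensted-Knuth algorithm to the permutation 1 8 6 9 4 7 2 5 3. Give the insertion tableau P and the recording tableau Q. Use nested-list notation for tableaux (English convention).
P = [[1, 2, 3], [4, 5], [6, 7], [8, 9]], Q = [[1, 2, 4], [3, 6], [5, 8], [7, 9]]

Insert each entry of the permutation into P by Schensted row insertion, recording in Q the position of each new cell.

Insert 1: appended to row 1. P = [[1]], Q = [[1]].
Insert 8: appended to row 1. P = [[1, 8]], Q = [[1, 2]].
Insert 6: 6 bumps 8 from row 1; 8 starts row 2. P = [[1, 6], [8]], Q = [[1, 2], [3]].
Insert 9: appended to row 1. P = [[1, 6, 9], [8]], Q = [[1, 2, 4], [3]].
Insert 4: 4 bumps 6 from row 1; 6 bumps 8 from row 2; 8 starts row 3. P = [[1, 4, 9], [6], [8]], Q = [[1, 2, 4], [3], [5]].
Insert 7: 7 bumps 9 from row 1; 9 appends to row 2. P = [[1, 4, 7], [6, 9], [8]], Q = [[1, 2, 4], [3, 6], [5]].
Insert 2: 2 bumps 4 from row 1; 4 bumps 6 from row 2; 6 bumps 8 from row 3; 8 starts row 4. P = [[1, 2, 7], [4, 9], [6], [8]], Q = [[1, 2, 4], [3, 6], [5], [7]].
Insert 5: 5 bumps 7 from row 1; 7 bumps 9 from row 2; 9 appends to row 3. P = [[1, 2, 5], [4, 7], [6, 9], [8]], Q = [[1, 2, 4], [3, 6], [5, 8], [7]].
Insert 3: 3 bumps 5 from row 1; 5 bumps 7 from row 2; 7 bumps 9 from row 3; 9 appends to row 4. P = [[1, 2, 3], [4, 5], [6, 7], [8, 9]], Q = [[1, 2, 4], [3, 6], [5, 8], [7, 9]].

So P = [[1, 2, 3], [4, 5], [6, 7], [8, 9]], Q = [[1, 2, 4], [3, 6], [5, 8], [7, 9]].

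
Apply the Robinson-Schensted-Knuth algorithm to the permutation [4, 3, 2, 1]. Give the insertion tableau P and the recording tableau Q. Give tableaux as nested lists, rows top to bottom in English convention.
Insert each entry of the permutation into P by Schensted row insertion, recording in Q the position of each new cell.

Insert 4: appended to row 1. P = [[4]].
Insert 3: 3 bumps 4 from row 1; 4 starts row 2. P = [[3], [4]].
Insert 2: 2 bumps 3 from row 1; 3 bumps 4 from row 2; 4 starts row 3. P = [[2], [3], [4]].
Insert 1: 1 bumps 2 from row 1; 2 bumps 3 from row 2; 3 bumps 4 from row 3; 4 starts row 4. P = [[1], [2], [3], [4]].

So P = [[1], [2], [3], [4]], Q = [[1], [2], [3], [4]].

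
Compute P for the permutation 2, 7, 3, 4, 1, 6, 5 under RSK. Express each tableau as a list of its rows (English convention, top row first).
Insert 2: appended to row 1. P = [[2]].
Insert 7: appended to row 1. P = [[2, 7]].
Insert 3: 3 bumps 7 from row 1; 7 starts row 2. P = [[2, 3], [7]].
Insert 4: appended to row 1. P = [[2, 3, 4], [7]].
Insert 1: 1 bumps 2 from row 1; 2 bumps 7 from row 2; 7 starts row 3. P = [[1, 3, 4], [2], [7]].
Insert 6: appended to row 1. P = [[1, 3, 4, 6], [2], [7]].
Insert 5: 5 bumps 6 from row 1; 6 appends to row 2. P = [[1, 3, 4, 5], [2, 6], [7]].

So P = [[1, 3, 4, 5], [2, 6], [7]].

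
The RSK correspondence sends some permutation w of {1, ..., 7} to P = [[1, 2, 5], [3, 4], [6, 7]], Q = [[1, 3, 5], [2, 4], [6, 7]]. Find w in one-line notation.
Reverse RSK: for i = n, n-1, ..., 1, locate i in Q, remove the corresponding corner cell from P, and reverse-bump its entry up through P; the value ejected from row 1 is w(i).

So w = 6 3 7 4 5 1 2.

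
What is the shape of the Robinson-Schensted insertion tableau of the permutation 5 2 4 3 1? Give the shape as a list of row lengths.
Row-insert each entry into an empty tableau.

After inserting 5: P = [[5]].
After inserting 2: P = [[2], [5]].
After inserting 4: P = [[2, 4], [5]].
After inserting 3: P = [[2, 3], [4], [5]].
After inserting 1: P = [[1, 3], [2], [4], [5]].

The final insertion tableau P = [[1, 3], [2], [4], [5]] has shape [2, 1, 1, 1].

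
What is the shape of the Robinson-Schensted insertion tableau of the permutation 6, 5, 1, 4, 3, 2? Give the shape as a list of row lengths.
Row-insert each entry into an empty tableau.

After inserting 6: P = [[6]].
After inserting 5: P = [[5], [6]].
After inserting 1: P = [[1], [5], [6]].
After inserting 4: P = [[1, 4], [5], [6]].
After inserting 3: P = [[1, 3], [4], [5], [6]].
After inserting 2: P = [[1, 2], [3], [4], [5], [6]].

The final insertion tableau P = [[1, 2], [3], [4], [5], [6]] has shape [2, 1, 1, 1, 1].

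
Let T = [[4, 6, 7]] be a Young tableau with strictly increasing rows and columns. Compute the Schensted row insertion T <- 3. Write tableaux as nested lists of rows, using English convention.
[[3, 6, 7], [4]]

In row 1, 3 replaces 4 (the leftmost entry greater than 3); 4 is bumped to row 2. 4 starts a new row 2. The new tableau is [[3, 6, 7], [4]].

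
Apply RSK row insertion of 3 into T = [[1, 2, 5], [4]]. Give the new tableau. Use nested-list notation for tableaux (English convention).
In row 1, 3 replaces 5 (the leftmost entry greater than 3); 5 is bumped to row 2. 5 is appended to row 2. The new tableau is [[1, 2, 3], [4, 5]].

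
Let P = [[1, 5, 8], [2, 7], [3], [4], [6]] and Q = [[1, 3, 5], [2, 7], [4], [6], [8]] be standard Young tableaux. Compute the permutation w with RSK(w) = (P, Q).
6 4 7 3 8 2 5 1

Reverse the RSK construction: for i from n down to 1, find the cell of Q containing i, remove the entry at that cell from P, and reverse-bump it up through P; the value ejected from row 1 is w(i).

Step i=8: Q has 8 at row 5, column 1; remove 6 from row 5 of P and reverse-bump: 6 enters row 4 and ejects 4; 4 enters row 3 and ejects 3; 3 enters row 2 and ejects 2; 2 enters row 1 and ejects 1. So w(8) = 1. P is now [[2, 5, 8], [3, 7], [4], [6]].
Step i=7: Q has 7 at row 2, column 2; remove 7 from row 2 of P and reverse-bump: 7 enters row 1 and ejects 5. So w(7) = 5. P is now [[2, 7, 8], [3], [4], [6]].
Step i=6: Q has 6 at row 4, column 1; remove 6 from row 4 of P and reverse-bump: 6 enters row 3 and ejects 4; 4 enters row 2 and ejects 3; 3 enters row 1 and ejects 2. So w(6) = 2. P is now [[3, 7, 8], [4], [6]].
Step i=5: Q has 5 at row 1, column 3; remove that cell from P, ejecting 8. So w(5) = 8. P is now [[3, 7], [4], [6]].
Step i=4: Q has 4 at row 3, column 1; remove 6 from row 3 of P and reverse-bump: 6 enters row 2 and ejects 4; 4 enters row 1 and ejects 3. So w(4) = 3. P is now [[4, 7], [6]].
Step i=3: Q has 3 at row 1, column 2; remove that cell from P, ejecting 7. So w(3) = 7. P is now [[4], [6]].
Step i=2: Q has 2 at row 2, column 1; remove 6 from row 2 of P and reverse-bump: 6 enters row 1 and ejects 4. So w(2) = 4. P is now [[6]].
Step i=1: Q has 1 at row 1, column 1; remove that cell from P, ejecting 6. So w(1) = 6. P is now [].

So w = 6 4 7 3 8 2 5 1.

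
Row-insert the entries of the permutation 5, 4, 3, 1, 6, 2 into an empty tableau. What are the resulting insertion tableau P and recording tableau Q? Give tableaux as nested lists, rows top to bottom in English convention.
P = [[1, 2], [3, 6], [4], [5]], Q = [[1, 5], [2, 6], [3], [4]]

Insert each entry of the permutation into P by Schensted row insertion, recording in Q the position of each new cell.

Insert 5: appended to row 1. P = [[5]].
Insert 4: 4 bumps 5 from row 1; 5 starts row 2. P = [[4], [5]].
Insert 3: 3 bumps 4 from row 1; 4 bumps 5 from row 2; 5 starts row 3. P = [[3], [4], [5]].
Insert 1: 1 bumps 3 from row 1; 3 bumps 4 from row 2; 4 bumps 5 from row 3; 5 starts row 4. P = [[1], [3], [4], [5]].
Insert 6: appended to row 1. P = [[1, 6], [3], [4], [5]].
Insert 2: 2 bumps 6 from row 1; 6 appends to row 2. P = [[1, 2], [3, 6], [4], [5]].

So P = [[1, 2], [3, 6], [4], [5]], Q = [[1, 5], [2, 6], [3], [4]].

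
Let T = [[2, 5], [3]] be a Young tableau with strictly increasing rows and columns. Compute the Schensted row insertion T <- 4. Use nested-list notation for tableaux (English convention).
[[2, 4], [3, 5]]

In row 1, 4 replaces 5 (the leftmost entry greater than 4); 5 is bumped to row 2. 5 is appended to row 2. The new tableau is [[2, 4], [3, 5]].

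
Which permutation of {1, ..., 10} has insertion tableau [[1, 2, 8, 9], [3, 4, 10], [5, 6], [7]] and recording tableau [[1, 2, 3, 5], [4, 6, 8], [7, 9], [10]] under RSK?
Reverse the RSK construction: for i from n down to 1, find the cell of Q containing i, remove the entry at that cell from P, and reverse-bump it up through P; the value ejected from row 1 is w(i).

Step i=10: Q has 10 at row 4, column 1; remove 7 from row 4 of P and reverse-bump: 7 enters row 3 and ejects 6; 6 enters row 2 and ejects 4; 4 enters row 1 and ejects 2. So w(10) = 2. P is now [[1, 4, 8, 9], [3, 6, 10], [5, 7]].
Step i=9: Q has 9 at row 3, column 2; remove 7 from row 3 of P and reverse-bump: 7 enters row 2 and ejects 6; 6 enters row 1 and ejects 4. So w(9) = 4. P is now [[1, 6, 8, 9], [3, 7, 10], [5]].
Step i=8: Q has 8 at row 2, column 3; remove 10 from row 2 of P and reverse-bump: 10 enters row 1 and ejects 9. So w(8) = 9. P is now [[1, 6, 8, 10], [3, 7], [5]].
Step i=7: Q has 7 at row 3, column 1; remove 5 from row 3 of P and reverse-bump: 5 enters row 2 and ejects 3; 3 enters row 1 and ejects 1. So w(7) = 1. P is now [[3, 6, 8, 10], [5, 7]].
Step i=6: Q has 6 at row 2, column 2; remove 7 from row 2 of P and reverse-bump: 7 enters row 1 and ejects 6. So w(6) = 6. P is now [[3, 7, 8, 10], [5]].
Step i=5: Q has 5 at row 1, column 4; remove that cell from P, ejecting 10. So w(5) = 10. P is now [[3, 7, 8], [5]].
Step i=4: Q has 4 at row 2, column 1; remove 5 from row 2 of P and reverse-bump: 5 enters row 1 and ejects 3. So w(4) = 3. P is now [[5, 7, 8]].
Step i=3: Q has 3 at row 1, column 3; remove that cell from P, ejecting 8. So w(3) = 8. P is now [[5, 7]].
Step i=2: Q has 2 at row 1, column 2; remove that cell from P, ejecting 7. So w(2) = 7. P is now [[5]].
Step i=1: Q has 1 at row 1, column 1; remove that cell from P, ejecting 5. So w(1) = 5. P is now [].

So w = 5 7 8 3 10 6 1 9 4 2.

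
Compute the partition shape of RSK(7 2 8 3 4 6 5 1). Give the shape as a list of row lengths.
RSK row insertion gives P = [[1, 3, 4, 5], [2, 8], [6], [7]], which has shape [4, 2, 1, 1].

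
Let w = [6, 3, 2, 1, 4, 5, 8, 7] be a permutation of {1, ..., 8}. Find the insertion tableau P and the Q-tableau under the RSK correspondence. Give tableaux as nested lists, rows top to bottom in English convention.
P = [[1, 4, 5, 7], [2, 8], [3], [6]], Q = [[1, 5, 6, 7], [2, 8], [3], [4]]

Insert each entry of the permutation into P by Schensted row insertion, recording in Q the position of each new cell.

After inserting 6: P = [[6]].
After inserting 3: P = [[3], [6]].
After inserting 2: P = [[2], [3], [6]].
After inserting 1: P = [[1], [2], [3], [6]].
After inserting 4: P = [[1, 4], [2], [3], [6]].
After inserting 5: P = [[1, 4, 5], [2], [3], [6]].
After inserting 8: P = [[1, 4, 5, 8], [2], [3], [6]].
After inserting 7: P = [[1, 4, 5, 7], [2, 8], [3], [6]].

So P = [[1, 4, 5, 7], [2, 8], [3], [6]], Q = [[1, 5, 6, 7], [2, 8], [3], [4]].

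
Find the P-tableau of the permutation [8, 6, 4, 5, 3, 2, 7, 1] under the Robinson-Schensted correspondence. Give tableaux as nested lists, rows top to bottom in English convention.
Insert 8: appended to row 1. P = [[8]].
Insert 6: 6 bumps 8 from row 1; 8 starts row 2. P = [[6], [8]].
Insert 4: 4 bumps 6 from row 1; 6 bumps 8 from row 2; 8 starts row 3. P = [[4], [6], [8]].
Insert 5: appended to row 1. P = [[4, 5], [6], [8]].
Insert 3: 3 bumps 4 from row 1; 4 bumps 6 from row 2; 6 bumps 8 from row 3; 8 starts row 4. P = [[3, 5], [4], [6], [8]].
Insert 2: 2 bumps 3 from row 1; 3 bumps 4 from row 2; 4 bumps 6 from row 3; 6 bumps 8 from row 4; 8 starts row 5. P = [[2, 5], [3], [4], [6], [8]].
Insert 7: appended to row 1. P = [[2, 5, 7], [3], [4], [6], [8]].
Insert 1: 1 bumps 2 from row 1; 2 bumps 3 from row 2; 3 bumps 4 from row 3; 4 bumps 6 from row 4; 6 bumps 8 from row 5; 8 starts row 6. P = [[1, 5, 7], [2], [3], [4], [6], [8]].

So P = [[1, 5, 7], [2], [3], [4], [6], [8]].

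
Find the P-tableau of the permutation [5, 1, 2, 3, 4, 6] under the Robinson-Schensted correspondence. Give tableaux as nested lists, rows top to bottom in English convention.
P = [[1, 2, 3, 4, 6], [5]]

After inserting 5: P = [[5]].
After inserting 1: P = [[1], [5]].
After inserting 2: P = [[1, 2], [5]].
After inserting 3: P = [[1, 2, 3], [5]].
After inserting 4: P = [[1, 2, 3, 4], [5]].
After inserting 6: P = [[1, 2, 3, 4, 6], [5]].

So P = [[1, 2, 3, 4, 6], [5]].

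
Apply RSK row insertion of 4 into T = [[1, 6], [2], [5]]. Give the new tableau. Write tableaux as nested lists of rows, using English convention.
In row 1, 4 replaces 6 (the leftmost entry greater than 4); 6 is bumped to row 2. 6 is appended to row 2. The new tableau is [[1, 4], [2, 6], [5]].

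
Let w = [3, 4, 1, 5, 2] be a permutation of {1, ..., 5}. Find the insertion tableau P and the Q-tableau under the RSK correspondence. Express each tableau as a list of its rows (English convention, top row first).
P = [[1, 2, 5], [3, 4]], Q = [[1, 2, 4], [3, 5]]

Insert each entry of the permutation into P by Schensted row insertion, recording in Q the position of each new cell.

Insert 3: appended to row 1. P = [[3]].
Insert 4: appended to row 1. P = [[3, 4]].
Insert 1: 1 bumps 3 from row 1; 3 starts row 2. P = [[1, 4], [3]].
Insert 5: appended to row 1. P = [[1, 4, 5], [3]].
Insert 2: 2 bumps 4 from row 1; 4 appends to row 2. P = [[1, 2, 5], [3, 4]].

So P = [[1, 2, 5], [3, 4]], Q = [[1, 2, 4], [3, 5]].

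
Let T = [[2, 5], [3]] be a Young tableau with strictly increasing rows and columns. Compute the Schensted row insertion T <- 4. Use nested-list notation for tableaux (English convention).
In row 1, 4 replaces 5 (the leftmost entry greater than 4); 5 is bumped to row 2. 5 is appended to row 2. The new tableau is [[2, 4], [3, 5]].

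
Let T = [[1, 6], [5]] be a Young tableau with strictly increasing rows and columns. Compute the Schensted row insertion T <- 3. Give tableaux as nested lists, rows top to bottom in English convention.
In row 1, 3 replaces 6 (the leftmost entry greater than 3); 6 is bumped to row 2. 6 is appended to row 2. The new tableau is [[1, 3], [5, 6]].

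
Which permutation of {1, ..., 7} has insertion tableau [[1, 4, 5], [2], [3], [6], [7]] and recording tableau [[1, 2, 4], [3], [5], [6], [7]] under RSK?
Reverse the RSK construction: for i from n down to 1, find the cell of Q containing i, remove the entry at that cell from P, and reverse-bump it up through P; the value ejected from row 1 is w(i).

Step i=7: Q has 7 at row 5, column 1; remove 7 from row 5 of P and reverse-bump: 7 enters row 4 and ejects 6; 6 enters row 3 and ejects 3; 3 enters row 2 and ejects 2; 2 enters row 1 and ejects 1. So w(7) = 1. P is now [[2, 4, 5], [3], [6], [7]].
Step i=6: Q has 6 at row 4, column 1; remove 7 from row 4 of P and reverse-bump: 7 enters row 3 and ejects 6; 6 enters row 2 and ejects 3; 3 enters row 1 and ejects 2. So w(6) = 2. P is now [[3, 4, 5], [6], [7]].
Step i=5: Q has 5 at row 3, column 1; remove 7 from row 3 of P and reverse-bump: 7 enters row 2 and ejects 6; 6 enters row 1 and ejects 5. So w(5) = 5. P is now [[3, 4, 6], [7]].
Step i=4: Q has 4 at row 1, column 3; remove that cell from P, ejecting 6. So w(4) = 6. P is now [[3, 4], [7]].
Step i=3: Q has 3 at row 2, column 1; remove 7 from row 2 of P and reverse-bump: 7 enters row 1 and ejects 4. So w(3) = 4. P is now [[3, 7]].
Step i=2: Q has 2 at row 1, column 2; remove that cell from P, ejecting 7. So w(2) = 7. P is now [[3]].
Step i=1: Q has 1 at row 1, column 1; remove that cell from P, ejecting 3. So w(1) = 3. P is now [].

So w = 3 7 4 6 5 2 1.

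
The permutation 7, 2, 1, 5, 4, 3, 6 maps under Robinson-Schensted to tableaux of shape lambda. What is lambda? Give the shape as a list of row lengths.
RSK row insertion gives P = [[1, 3, 6], [2, 4], [5], [7]], which has shape [3, 2, 1, 1].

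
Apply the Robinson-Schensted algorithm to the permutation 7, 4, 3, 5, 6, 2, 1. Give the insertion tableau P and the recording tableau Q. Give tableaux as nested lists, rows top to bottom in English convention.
P = [[1, 5, 6], [2], [3], [4], [7]], Q = [[1, 4, 5], [2], [3], [6], [7]]

Insert each entry of the permutation into P by Schensted row insertion, recording in Q the position of each new cell.

After inserting 7: P = [[7]].
After inserting 4: P = [[4], [7]].
After inserting 3: P = [[3], [4], [7]].
After inserting 5: P = [[3, 5], [4], [7]].
After inserting 6: P = [[3, 5, 6], [4], [7]].
After inserting 2: P = [[2, 5, 6], [3], [4], [7]].
After inserting 1: P = [[1, 5, 6], [2], [3], [4], [7]].

So P = [[1, 5, 6], [2], [3], [4], [7]], Q = [[1, 4, 5], [2], [3], [6], [7]].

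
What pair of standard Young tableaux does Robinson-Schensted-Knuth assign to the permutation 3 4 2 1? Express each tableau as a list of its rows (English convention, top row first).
Insert each entry of the permutation into P by Schensted row insertion, recording in Q the position of each new cell.

Insert 3: appended to row 1. P = [[3]].
Insert 4: appended to row 1. P = [[3, 4]].
Insert 2: 2 bumps 3 from row 1; 3 starts row 2. P = [[2, 4], [3]].
Insert 1: 1 bumps 2 from row 1; 2 bumps 3 from row 2; 3 starts row 3. P = [[1, 4], [2], [3]].

So P = [[1, 4], [2], [3]], Q = [[1, 2], [3], [4]].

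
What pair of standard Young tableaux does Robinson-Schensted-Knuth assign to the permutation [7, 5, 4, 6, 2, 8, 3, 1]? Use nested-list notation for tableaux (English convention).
P = [[1, 3, 8], [2, 6], [4], [5], [7]], Q = [[1, 4, 6], [2, 7], [3], [5], [8]]

Insert each entry of the permutation into P by Schensted row insertion, recording in Q the position of each new cell.

After inserting 7: P = [[7]].
After inserting 5: P = [[5], [7]].
After inserting 4: P = [[4], [5], [7]].
After inserting 6: P = [[4, 6], [5], [7]].
After inserting 2: P = [[2, 6], [4], [5], [7]].
After inserting 8: P = [[2, 6, 8], [4], [5], [7]].
After inserting 3: P = [[2, 3, 8], [4, 6], [5], [7]].
After inserting 1: P = [[1, 3, 8], [2, 6], [4], [5], [7]].

So P = [[1, 3, 8], [2, 6], [4], [5], [7]], Q = [[1, 4, 6], [2, 7], [3], [5], [8]].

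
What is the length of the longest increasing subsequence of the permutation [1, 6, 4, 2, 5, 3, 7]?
4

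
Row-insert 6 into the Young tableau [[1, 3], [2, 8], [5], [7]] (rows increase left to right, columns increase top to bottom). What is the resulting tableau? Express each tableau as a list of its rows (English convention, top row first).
[[1, 3, 6], [2, 8], [5], [7]]

6 is larger than every entry of row 1, so it is appended to row 1. The new tableau is [[1, 3, 6], [2, 8], [5], [7]].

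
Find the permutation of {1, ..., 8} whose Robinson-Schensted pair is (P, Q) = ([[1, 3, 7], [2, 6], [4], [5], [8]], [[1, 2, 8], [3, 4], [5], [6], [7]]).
5 8 2 6 4 3 1 7

Reverse the RSK construction: for i from n down to 1, find the cell of Q containing i, remove the entry at that cell from P, and reverse-bump it up through P; the value ejected from row 1 is w(i).

Step i=8: Q has 8 at row 1, column 3; remove that cell from P, ejecting 7. So w(8) = 7. P is now [[1, 3], [2, 6], [4], [5], [8]].
Step i=7: Q has 7 at row 5, column 1; remove 8 from row 5 of P and reverse-bump: 8 enters row 4 and ejects 5; 5 enters row 3 and ejects 4; 4 enters row 2 and ejects 2; 2 enters row 1 and ejects 1. So w(7) = 1. P is now [[2, 3], [4, 6], [5], [8]].
Step i=6: Q has 6 at row 4, column 1; remove 8 from row 4 of P and reverse-bump: 8 enters row 3 and ejects 5; 5 enters row 2 and ejects 4; 4 enters row 1 and ejects 3. So w(6) = 3. P is now [[2, 4], [5, 6], [8]].
Step i=5: Q has 5 at row 3, column 1; remove 8 from row 3 of P and reverse-bump: 8 enters row 2 and ejects 6; 6 enters row 1 and ejects 4. So w(5) = 4. P is now [[2, 6], [5, 8]].
Step i=4: Q has 4 at row 2, column 2; remove 8 from row 2 of P and reverse-bump: 8 enters row 1 and ejects 6. So w(4) = 6. P is now [[2, 8], [5]].
Step i=3: Q has 3 at row 2, column 1; remove 5 from row 2 of P and reverse-bump: 5 enters row 1 and ejects 2. So w(3) = 2. P is now [[5, 8]].
Step i=2: Q has 2 at row 1, column 2; remove that cell from P, ejecting 8. So w(2) = 8. P is now [[5]].
Step i=1: Q has 1 at row 1, column 1; remove that cell from P, ejecting 5. So w(1) = 5. P is now [].

So w = 5 8 2 6 4 3 1 7.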